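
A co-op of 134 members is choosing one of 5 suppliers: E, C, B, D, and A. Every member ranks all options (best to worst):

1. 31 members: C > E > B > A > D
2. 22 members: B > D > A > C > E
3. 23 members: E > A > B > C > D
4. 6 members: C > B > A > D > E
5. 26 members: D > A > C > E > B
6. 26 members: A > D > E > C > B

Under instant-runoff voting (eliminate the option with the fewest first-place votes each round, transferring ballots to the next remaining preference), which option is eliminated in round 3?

Round 1: E 23, C 37, B 22, D 26, A 26. Eliminate B.
Round 2: E 23, C 37, D 48, A 26. Eliminate E.
Round 3: C 37, D 48, A 49. Eliminate C.

C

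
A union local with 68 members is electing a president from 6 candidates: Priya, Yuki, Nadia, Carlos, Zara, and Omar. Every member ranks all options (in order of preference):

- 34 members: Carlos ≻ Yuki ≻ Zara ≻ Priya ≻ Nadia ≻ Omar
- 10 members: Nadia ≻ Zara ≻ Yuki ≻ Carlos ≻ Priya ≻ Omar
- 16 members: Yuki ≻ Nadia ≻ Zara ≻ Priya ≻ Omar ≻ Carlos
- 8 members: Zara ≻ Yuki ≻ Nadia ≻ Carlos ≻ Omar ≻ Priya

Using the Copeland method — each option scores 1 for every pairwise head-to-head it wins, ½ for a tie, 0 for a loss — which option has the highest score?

Yuki

Priya: beats Omar; ties Nadia; loses to Yuki, Carlos, and Zara → score 1.5.
Yuki: beats Priya, Nadia, Zara, and Omar; ties Carlos → score 4.5.
Nadia: beats Omar; ties Priya and Carlos; loses to Yuki and Zara → score 2.
Carlos: beats Priya and Omar; ties Yuki, Nadia, and Zara → score 3.5.
Zara: beats Priya, Nadia, and Omar; ties Carlos; loses to Yuki → score 3.5.
Omar: loses to Priya, Yuki, Nadia, Carlos, and Zara → score 0.
Yuki has the best pairwise record.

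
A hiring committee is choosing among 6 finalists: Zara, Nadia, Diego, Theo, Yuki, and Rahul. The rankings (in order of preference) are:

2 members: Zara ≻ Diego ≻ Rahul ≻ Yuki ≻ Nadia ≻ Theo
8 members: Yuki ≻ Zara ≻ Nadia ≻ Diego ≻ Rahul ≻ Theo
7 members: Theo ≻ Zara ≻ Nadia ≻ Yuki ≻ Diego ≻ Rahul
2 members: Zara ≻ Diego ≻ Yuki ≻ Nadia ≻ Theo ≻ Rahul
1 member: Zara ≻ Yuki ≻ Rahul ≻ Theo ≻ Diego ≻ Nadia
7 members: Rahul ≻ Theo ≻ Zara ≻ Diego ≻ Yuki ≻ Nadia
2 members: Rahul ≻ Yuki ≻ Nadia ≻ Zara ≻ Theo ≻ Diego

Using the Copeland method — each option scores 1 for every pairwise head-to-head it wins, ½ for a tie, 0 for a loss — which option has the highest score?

Zara: beats Nadia, Diego, Theo, Yuki, and Rahul → score 5.
Nadia: beats Diego and Rahul; loses to Zara, Theo, and Yuki → score 2.
Diego: beats Rahul; loses to Zara, Nadia, Theo, and Yuki → score 1.
Theo: beats Nadia and Diego; loses to Zara, Yuki, and Rahul → score 2.
Yuki: beats Nadia, Diego, Theo, and Rahul; loses to Zara → score 4.
Rahul: beats Theo; loses to Zara, Nadia, Diego, and Yuki → score 1.
Zara has the best pairwise record.

Zara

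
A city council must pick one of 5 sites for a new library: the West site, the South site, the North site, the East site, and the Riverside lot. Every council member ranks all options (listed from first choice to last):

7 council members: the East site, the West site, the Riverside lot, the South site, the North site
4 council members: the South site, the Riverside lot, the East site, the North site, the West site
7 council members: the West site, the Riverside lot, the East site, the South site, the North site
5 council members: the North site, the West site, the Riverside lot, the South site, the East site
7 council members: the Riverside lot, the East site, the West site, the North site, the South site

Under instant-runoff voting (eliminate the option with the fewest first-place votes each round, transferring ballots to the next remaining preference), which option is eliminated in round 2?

the North site

Round 1: the West site 7, the South site 4, the North site 5, the East site 7, the Riverside lot 7. Eliminate the South site.
Round 2: the West site 7, the North site 5, the East site 7, the Riverside lot 11. Eliminate the North site.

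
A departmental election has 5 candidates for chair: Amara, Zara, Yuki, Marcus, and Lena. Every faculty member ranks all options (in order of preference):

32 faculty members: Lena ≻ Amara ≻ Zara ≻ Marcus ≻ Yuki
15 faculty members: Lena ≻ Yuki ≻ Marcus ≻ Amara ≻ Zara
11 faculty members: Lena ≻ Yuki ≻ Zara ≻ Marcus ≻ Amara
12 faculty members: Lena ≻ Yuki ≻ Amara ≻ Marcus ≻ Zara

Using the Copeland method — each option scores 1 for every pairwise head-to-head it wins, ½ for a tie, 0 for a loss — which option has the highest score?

Amara: beats Zara and Marcus; loses to Yuki and Lena → score 2.
Zara: beats Marcus; loses to Amara, Yuki, and Lena → score 1.
Yuki: beats Amara, Zara, and Marcus; loses to Lena → score 3.
Marcus: loses to Amara, Zara, Yuki, and Lena → score 0.
Lena: beats Amara, Zara, Yuki, and Marcus → score 4.
Lena has the best pairwise record.

Lena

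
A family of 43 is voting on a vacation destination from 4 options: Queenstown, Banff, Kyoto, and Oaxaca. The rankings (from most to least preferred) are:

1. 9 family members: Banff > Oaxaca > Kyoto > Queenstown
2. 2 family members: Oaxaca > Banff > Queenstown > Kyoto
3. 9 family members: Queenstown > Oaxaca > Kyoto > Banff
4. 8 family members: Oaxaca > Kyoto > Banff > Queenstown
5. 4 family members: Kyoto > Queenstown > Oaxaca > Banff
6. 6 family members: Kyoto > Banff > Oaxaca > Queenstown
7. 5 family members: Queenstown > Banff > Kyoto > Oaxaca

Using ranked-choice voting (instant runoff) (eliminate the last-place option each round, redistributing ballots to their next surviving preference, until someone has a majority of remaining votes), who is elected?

Round 1: Queenstown 14, Banff 9, Kyoto 10, Oaxaca 10. Eliminate Banff.
Round 2: Queenstown 14, Kyoto 10, Oaxaca 19. Eliminate Kyoto.
Round 3: Queenstown 18, Oaxaca 25. Oaxaca has a majority.

Oaxaca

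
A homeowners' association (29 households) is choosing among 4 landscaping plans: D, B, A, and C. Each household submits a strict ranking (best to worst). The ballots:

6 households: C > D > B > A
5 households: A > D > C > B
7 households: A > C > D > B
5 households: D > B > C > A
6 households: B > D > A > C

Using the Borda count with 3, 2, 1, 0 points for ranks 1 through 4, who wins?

D: 6·2 + 5·2 + 7·1 + 5·3 + 6·2 = 56
B: 6·1 + 5·0 + 7·0 + 5·2 + 6·3 = 34
A: 6·0 + 5·3 + 7·3 + 5·0 + 6·1 = 42
C: 6·3 + 5·1 + 7·2 + 5·1 + 6·0 = 42
D has the highest Borda score (56).

D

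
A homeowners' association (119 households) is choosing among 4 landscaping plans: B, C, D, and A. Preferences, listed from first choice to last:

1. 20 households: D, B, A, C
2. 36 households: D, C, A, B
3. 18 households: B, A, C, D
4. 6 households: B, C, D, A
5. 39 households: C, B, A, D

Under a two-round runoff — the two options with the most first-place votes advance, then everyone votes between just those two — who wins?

Round 1 first-place votes: B 24, C 39, D 56, A 0.
D and C advance.
Runoff: D is preferred to C by 56 voters; C by 63.
C wins the runoff.

C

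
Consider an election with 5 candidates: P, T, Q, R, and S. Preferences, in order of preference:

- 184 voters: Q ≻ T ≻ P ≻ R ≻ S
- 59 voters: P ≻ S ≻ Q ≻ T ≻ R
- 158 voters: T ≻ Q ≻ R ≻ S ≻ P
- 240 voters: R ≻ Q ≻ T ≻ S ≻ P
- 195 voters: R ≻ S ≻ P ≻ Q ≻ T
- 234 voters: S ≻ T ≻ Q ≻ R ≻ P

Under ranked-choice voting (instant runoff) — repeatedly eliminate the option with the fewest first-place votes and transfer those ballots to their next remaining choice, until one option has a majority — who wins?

Round 1: P 59, T 158, Q 184, R 435, S 234. Eliminate P.
Round 2: T 158, Q 184, R 435, S 293. Eliminate T.
Round 3: Q 342, R 435, S 293. Eliminate S.
Round 4: Q 635, R 435. Q has a majority.

Q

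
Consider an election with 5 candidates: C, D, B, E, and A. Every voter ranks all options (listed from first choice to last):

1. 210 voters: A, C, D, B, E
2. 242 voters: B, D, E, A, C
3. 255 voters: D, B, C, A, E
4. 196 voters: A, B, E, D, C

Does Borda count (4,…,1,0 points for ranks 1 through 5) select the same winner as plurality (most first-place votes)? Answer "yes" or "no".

no

Borda — scores: C 1140, D 2362, B 2531, E 876, A 2121. Winner: B.
Plurality — first-place votes: C 0, D 255, B 242, E 0, A 406. Winner: A.
The two methods disagree.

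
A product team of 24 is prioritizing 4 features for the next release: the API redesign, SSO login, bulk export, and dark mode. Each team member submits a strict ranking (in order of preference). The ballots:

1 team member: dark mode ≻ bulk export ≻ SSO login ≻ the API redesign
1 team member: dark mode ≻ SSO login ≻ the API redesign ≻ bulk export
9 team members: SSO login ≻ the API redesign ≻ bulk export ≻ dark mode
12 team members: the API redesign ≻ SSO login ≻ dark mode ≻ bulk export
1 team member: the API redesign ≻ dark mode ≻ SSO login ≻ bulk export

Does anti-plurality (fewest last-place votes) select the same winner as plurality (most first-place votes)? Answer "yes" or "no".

Anti-plurality — last-place votes: the API redesign 1, SSO login 0, bulk export 14, dark mode 9. Winner: SSO login.
Plurality — first-place votes: the API redesign 13, SSO login 9, bulk export 0, dark mode 2. Winner: the API redesign.
The two methods disagree.

no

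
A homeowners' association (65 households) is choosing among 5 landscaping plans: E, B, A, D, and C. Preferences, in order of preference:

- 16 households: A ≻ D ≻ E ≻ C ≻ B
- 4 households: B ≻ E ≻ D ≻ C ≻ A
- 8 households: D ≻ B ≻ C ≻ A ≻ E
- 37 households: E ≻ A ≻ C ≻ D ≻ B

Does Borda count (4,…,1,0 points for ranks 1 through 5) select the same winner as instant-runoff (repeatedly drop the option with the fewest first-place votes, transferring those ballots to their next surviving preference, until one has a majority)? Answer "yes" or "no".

Borda — scores: E 192, B 40, A 183, D 125, C 110. Winner: E.
Instant-runoff — R1 E 37, B 4, A 16, D 8, C 0 (E winner). Winner: E.
The two methods agree.

yes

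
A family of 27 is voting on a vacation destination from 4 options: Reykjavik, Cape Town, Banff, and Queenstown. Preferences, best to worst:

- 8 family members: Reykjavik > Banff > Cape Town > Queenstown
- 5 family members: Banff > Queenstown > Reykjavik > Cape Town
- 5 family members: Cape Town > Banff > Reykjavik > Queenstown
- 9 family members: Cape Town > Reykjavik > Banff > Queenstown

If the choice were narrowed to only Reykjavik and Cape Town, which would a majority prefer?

Voters preferring Reykjavik to Cape Town: 13; preferring Cape Town to Reykjavik: 14.
Cape Town wins the head-to-head.

Cape Town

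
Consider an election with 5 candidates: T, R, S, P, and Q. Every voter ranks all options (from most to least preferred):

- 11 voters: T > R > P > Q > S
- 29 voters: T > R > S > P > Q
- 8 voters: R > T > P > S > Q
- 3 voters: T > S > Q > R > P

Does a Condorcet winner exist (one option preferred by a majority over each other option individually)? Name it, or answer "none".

T

T vs R: 43–8 for T.
T vs S: 51–0 for T.
T vs P: 51–0 for T.
T vs Q: 51–0 for T.
T beats every other option head-to-head.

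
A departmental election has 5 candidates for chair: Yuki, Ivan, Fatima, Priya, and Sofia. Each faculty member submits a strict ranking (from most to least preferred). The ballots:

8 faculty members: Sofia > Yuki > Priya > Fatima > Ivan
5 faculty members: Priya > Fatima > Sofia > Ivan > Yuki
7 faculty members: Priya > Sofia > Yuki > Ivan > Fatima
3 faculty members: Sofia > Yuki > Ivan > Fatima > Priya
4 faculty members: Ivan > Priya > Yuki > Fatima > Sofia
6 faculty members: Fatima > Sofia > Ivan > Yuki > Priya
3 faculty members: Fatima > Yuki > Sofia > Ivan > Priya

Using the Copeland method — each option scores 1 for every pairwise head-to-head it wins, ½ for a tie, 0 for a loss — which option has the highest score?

Yuki: beats Ivan, Fatima, and Priya; loses to Sofia → score 3.
Ivan: loses to Yuki, Fatima, Priya, and Sofia → score 0.
Fatima: beats Ivan; ties Sofia; loses to Yuki and Priya → score 1.5.
Priya: beats Ivan and Fatima; loses to Yuki and Sofia → score 2.
Sofia: beats Yuki, Ivan, and Priya; ties Fatima → score 3.5.
Sofia has the best pairwise record.

Sofia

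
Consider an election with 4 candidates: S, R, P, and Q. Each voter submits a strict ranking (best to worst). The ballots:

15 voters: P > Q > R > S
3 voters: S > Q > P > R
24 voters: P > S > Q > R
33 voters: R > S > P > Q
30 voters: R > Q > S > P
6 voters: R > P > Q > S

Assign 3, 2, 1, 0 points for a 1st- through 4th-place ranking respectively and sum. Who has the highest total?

R

S: 15·0 + 3·3 + 24·2 + 33·2 + 30·1 + 6·0 = 153
R: 15·1 + 3·0 + 24·0 + 33·3 + 30·3 + 6·3 = 222
P: 15·3 + 3·1 + 24·3 + 33·1 + 30·0 + 6·2 = 165
Q: 15·2 + 3·2 + 24·1 + 33·0 + 30·2 + 6·1 = 126
R has the highest Borda score (222).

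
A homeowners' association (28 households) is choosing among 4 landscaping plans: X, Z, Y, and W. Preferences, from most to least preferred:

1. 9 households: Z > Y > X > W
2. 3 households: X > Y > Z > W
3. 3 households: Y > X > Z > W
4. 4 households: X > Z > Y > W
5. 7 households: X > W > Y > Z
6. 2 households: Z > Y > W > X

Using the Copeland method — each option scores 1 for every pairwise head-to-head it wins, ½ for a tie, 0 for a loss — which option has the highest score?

X: beats Z and W; ties Y → score 2.5.
Z: beats Y and W; loses to X → score 2.
Y: beats W; ties X; loses to Z → score 1.5.
W: loses to X, Z, and Y → score 0.
X has the best pairwise record.

X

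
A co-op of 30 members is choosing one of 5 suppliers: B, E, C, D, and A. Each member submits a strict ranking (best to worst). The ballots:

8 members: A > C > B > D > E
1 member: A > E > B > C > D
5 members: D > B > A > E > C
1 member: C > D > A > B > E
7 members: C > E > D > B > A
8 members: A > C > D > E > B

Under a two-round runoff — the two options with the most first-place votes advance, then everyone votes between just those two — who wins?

A

Round 1 first-place votes: B 0, E 0, C 8, D 5, A 17.
A and C advance.
Runoff: A is preferred to C by 22 voters; C by 8.
A wins the runoff.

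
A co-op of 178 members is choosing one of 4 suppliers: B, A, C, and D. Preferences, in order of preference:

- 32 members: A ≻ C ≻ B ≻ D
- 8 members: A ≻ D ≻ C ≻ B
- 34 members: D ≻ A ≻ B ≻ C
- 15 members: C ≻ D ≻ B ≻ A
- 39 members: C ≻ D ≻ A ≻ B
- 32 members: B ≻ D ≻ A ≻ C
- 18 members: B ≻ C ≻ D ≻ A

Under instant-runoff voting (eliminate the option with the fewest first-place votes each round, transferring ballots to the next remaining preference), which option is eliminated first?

Round 1: B 50, A 40, C 54, D 34. Eliminate D.

D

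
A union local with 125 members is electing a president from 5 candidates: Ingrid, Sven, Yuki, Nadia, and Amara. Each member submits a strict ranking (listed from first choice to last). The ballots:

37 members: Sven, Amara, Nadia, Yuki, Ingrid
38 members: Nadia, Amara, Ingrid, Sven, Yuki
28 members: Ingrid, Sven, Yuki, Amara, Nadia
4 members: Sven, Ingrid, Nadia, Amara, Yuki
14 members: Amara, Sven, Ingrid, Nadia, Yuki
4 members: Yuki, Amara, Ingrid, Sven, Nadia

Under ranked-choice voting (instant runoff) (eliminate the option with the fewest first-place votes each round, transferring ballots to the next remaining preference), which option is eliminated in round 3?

Round 1: Ingrid 28, Sven 41, Yuki 4, Nadia 38, Amara 14. Eliminate Yuki.
Round 2: Ingrid 28, Sven 41, Nadia 38, Amara 18. Eliminate Amara.
Round 3: Ingrid 32, Sven 55, Nadia 38. Eliminate Ingrid.

Ingrid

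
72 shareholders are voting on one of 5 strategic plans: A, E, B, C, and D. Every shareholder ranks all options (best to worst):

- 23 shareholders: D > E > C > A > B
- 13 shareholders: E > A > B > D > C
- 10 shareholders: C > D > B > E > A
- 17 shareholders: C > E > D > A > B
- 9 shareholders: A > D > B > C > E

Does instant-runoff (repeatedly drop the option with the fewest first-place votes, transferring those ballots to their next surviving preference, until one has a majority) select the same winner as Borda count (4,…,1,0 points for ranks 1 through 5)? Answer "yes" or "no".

yes

Instant-runoff — R1 A 9, E 13, B 0, C 27, D 23 (B out); R2 A 9, E 13, C 27, D 23 (A out); R3 E 13, C 27, D 32 (E out); R4 C 27, D 45 (D winner). Winner: D.
Borda — scores: A 115, E 182, B 64, C 163, D 196. Winner: D.
The two methods agree.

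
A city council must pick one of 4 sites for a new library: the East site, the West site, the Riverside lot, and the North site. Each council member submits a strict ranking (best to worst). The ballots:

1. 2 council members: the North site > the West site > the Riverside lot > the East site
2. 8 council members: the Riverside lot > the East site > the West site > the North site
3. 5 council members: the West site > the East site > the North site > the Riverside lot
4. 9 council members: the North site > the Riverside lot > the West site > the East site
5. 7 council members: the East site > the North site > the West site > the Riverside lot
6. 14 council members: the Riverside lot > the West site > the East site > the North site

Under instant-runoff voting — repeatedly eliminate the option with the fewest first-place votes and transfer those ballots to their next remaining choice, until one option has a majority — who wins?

Round 1: the East site 7, the West site 5, the Riverside lot 22, the North site 11. Eliminate the West site.
Round 2: the East site 12, the Riverside lot 22, the North site 11. Eliminate the North site.
Round 3: the East site 12, the Riverside lot 33. The Riverside lot has a majority.

the Riverside lot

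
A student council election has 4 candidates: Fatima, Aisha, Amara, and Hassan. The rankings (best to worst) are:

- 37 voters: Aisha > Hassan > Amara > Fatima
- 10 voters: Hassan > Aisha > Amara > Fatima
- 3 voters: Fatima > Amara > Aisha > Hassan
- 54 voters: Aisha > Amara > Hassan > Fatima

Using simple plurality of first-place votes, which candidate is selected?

First-place votes: Fatima 3, Aisha 91, Amara 0, Hassan 10.
Aisha has the most first-place votes.

Aisha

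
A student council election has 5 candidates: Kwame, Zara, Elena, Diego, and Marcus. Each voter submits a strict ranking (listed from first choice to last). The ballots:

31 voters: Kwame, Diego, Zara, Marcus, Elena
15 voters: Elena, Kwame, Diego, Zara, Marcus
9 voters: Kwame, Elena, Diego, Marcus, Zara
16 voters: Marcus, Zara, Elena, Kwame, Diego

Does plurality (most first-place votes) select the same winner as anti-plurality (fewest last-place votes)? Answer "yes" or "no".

Plurality — first-place votes: Kwame 40, Zara 0, Elena 15, Diego 0, Marcus 16. Winner: Kwame.
Anti-plurality — last-place votes: Kwame 0, Zara 9, Elena 31, Diego 16, Marcus 15. Winner: Kwame.
The two methods agree.

yes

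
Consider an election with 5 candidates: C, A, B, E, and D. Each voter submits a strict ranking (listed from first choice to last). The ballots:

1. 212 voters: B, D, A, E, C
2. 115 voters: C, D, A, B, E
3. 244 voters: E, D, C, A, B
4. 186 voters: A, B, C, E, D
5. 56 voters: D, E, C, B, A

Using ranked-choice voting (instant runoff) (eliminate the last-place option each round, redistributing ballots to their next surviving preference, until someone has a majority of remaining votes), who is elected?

Round 1: C 115, A 186, B 212, E 244, D 56. Eliminate D.
Round 2: C 115, A 186, B 212, E 300. Eliminate C.
Round 3: A 301, B 212, E 300. Eliminate B.
Round 4: A 513, E 300. A has a majority.

A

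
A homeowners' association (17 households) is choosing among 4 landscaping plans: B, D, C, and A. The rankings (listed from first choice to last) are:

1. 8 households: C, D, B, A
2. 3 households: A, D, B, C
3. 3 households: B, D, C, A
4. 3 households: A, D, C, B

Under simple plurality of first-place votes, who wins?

C

First-place votes: B 3, D 0, C 8, A 6.
C has the most first-place votes.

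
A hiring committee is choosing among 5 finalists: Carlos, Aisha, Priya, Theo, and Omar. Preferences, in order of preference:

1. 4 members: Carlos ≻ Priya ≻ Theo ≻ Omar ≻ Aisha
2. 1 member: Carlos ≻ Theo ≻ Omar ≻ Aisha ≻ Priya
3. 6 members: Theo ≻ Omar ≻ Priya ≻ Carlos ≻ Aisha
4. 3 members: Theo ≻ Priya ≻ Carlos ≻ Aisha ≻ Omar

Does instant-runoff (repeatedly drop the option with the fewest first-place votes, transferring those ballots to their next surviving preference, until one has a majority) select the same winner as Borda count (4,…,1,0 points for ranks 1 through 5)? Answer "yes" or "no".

Instant-runoff — R1 Carlos 5, Aisha 0, Priya 0, Theo 9, Omar 0 (Theo winner). Winner: Theo.
Borda — scores: Carlos 32, Aisha 4, Priya 33, Theo 47, Omar 24. Winner: Theo.
The two methods agree.

yes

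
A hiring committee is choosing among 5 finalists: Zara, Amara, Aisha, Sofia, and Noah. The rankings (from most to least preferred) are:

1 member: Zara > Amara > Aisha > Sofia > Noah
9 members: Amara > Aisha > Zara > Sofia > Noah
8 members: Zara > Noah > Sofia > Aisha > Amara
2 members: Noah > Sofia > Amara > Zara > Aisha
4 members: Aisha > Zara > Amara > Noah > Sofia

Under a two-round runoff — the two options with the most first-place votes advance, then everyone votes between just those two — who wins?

Zara

Round 1 first-place votes: Zara 9, Amara 9, Aisha 4, Sofia 0, Noah 2.
Amara and Zara advance.
Runoff: Amara is preferred to Zara by 11 voters; Zara by 13.
Zara wins the runoff.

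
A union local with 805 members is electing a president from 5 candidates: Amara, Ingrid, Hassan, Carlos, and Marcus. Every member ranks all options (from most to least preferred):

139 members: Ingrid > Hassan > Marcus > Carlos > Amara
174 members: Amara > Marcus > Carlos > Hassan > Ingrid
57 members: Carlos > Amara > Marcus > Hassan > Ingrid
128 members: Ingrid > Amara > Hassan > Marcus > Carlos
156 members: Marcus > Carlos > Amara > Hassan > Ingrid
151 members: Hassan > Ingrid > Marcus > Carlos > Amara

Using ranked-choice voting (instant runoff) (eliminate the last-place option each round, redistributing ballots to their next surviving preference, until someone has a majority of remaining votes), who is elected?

Ingrid

Round 1: Amara 174, Ingrid 267, Hassan 151, Carlos 57, Marcus 156. Eliminate Carlos.
Round 2: Amara 231, Ingrid 267, Hassan 151, Marcus 156. Eliminate Hassan.
Round 3: Amara 231, Ingrid 418, Marcus 156. Ingrid has a majority.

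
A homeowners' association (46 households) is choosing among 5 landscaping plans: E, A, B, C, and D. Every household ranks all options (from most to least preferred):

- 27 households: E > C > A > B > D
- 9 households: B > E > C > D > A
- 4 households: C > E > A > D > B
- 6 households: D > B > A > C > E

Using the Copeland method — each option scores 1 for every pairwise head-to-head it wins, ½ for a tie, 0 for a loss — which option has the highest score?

E: beats A, B, C, and D → score 4.
A: beats B and D; loses to E and C → score 2.
B: beats D; loses to E, A, and C → score 1.
C: beats A, B, and D; loses to E → score 3.
D: loses to E, A, B, and C → score 0.
E has the best pairwise record.

E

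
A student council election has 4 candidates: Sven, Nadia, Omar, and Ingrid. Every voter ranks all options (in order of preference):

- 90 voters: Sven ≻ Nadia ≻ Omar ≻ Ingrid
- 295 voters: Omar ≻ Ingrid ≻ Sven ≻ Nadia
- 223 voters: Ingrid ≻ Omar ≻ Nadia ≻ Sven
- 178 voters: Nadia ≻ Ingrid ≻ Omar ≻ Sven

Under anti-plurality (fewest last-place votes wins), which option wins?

Omar

Last-place votes: Sven 401, Nadia 295, Omar 0, Ingrid 90.
Omar is ranked last by the fewest voters, so Omar wins.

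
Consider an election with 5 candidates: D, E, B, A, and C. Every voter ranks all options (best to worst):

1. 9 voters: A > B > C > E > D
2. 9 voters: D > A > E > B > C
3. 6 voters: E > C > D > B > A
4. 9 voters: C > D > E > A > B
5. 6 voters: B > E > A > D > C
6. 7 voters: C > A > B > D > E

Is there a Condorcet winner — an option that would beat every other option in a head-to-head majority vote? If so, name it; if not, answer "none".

Checking pairwise contests:
C beats D 31–15.
D beats E 25–21.
D beats B 24–22.
D beats A 24–22.
B beats C 24–22.
Every option loses at least one head-to-head, so there is no Condorcet winner.

none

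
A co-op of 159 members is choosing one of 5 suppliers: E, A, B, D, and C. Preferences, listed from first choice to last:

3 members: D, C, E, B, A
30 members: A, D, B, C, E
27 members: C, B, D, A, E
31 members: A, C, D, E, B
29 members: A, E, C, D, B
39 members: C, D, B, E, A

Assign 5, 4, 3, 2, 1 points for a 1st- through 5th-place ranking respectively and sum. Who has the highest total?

E: 3·3 + 30·1 + 27·1 + 31·2 + 29·4 + 39·2 = 322
A: 3·1 + 30·5 + 27·2 + 31·5 + 29·5 + 39·1 = 546
B: 3·2 + 30·3 + 27·4 + 31·1 + 29·1 + 39·3 = 381
D: 3·5 + 30·4 + 27·3 + 31·3 + 29·2 + 39·4 = 523
C: 3·4 + 30·2 + 27·5 + 31·4 + 29·3 + 39·5 = 613
C has the highest Borda score (613).

C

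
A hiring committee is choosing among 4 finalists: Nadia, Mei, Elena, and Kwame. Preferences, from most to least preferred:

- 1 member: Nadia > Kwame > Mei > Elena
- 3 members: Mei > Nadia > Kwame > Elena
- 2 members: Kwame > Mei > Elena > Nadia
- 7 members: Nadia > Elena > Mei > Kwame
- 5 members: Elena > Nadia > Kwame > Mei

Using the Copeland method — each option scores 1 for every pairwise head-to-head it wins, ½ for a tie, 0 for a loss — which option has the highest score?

Nadia

Nadia: beats Mei, Elena, and Kwame → score 3.
Mei: beats Kwame; loses to Nadia and Elena → score 1.
Elena: beats Mei and Kwame; loses to Nadia → score 2.
Kwame: loses to Nadia, Mei, and Elena → score 0.
Nadia has the best pairwise record.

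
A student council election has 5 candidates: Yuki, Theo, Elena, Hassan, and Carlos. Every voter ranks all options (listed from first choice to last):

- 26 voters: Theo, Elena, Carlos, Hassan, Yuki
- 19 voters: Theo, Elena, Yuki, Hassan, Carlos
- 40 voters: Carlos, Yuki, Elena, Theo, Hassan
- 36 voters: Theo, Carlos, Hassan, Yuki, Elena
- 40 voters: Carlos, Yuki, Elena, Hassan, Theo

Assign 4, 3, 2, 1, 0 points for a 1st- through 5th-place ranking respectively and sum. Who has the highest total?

Carlos

Yuki: 26·0 + 19·2 + 40·3 + 36·1 + 40·3 = 314
Theo: 26·4 + 19·4 + 40·1 + 36·4 + 40·0 = 364
Elena: 26·3 + 19·3 + 40·2 + 36·0 + 40·2 = 295
Hassan: 26·1 + 19·1 + 40·0 + 36·2 + 40·1 = 157
Carlos: 26·2 + 19·0 + 40·4 + 36·3 + 40·4 = 480
Carlos has the highest Borda score (480).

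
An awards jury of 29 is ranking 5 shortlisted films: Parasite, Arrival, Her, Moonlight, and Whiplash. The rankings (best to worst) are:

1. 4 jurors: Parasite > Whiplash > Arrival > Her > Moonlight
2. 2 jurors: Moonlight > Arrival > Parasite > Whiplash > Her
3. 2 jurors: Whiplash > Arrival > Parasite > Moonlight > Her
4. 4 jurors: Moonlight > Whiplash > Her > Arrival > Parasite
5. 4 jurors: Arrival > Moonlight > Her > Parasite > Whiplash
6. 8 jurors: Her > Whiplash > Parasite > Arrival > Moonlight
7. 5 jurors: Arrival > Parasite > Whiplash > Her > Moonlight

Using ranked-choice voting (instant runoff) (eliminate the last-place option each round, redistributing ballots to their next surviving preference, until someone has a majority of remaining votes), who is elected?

Arrival

Round 1: Parasite 4, Arrival 9, Her 8, Moonlight 6, Whiplash 2. Eliminate Whiplash.
Round 2: Parasite 4, Arrival 11, Her 8, Moonlight 6. Eliminate Parasite.
Round 3: Arrival 15, Her 8, Moonlight 6. Arrival has a majority.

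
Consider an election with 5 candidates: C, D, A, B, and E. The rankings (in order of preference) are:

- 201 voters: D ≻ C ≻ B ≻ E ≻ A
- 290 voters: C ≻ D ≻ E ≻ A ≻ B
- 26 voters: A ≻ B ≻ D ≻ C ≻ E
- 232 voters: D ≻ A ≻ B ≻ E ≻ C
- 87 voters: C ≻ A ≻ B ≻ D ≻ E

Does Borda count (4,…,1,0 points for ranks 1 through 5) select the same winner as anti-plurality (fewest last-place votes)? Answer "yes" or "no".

yes

Borda — scores: C 2137, D 2741, A 1351, B 1118, E 1013. Winner: D.
Anti-plurality — last-place votes: C 232, D 0, A 201, B 290, E 113. Winner: D.
The two methods agree.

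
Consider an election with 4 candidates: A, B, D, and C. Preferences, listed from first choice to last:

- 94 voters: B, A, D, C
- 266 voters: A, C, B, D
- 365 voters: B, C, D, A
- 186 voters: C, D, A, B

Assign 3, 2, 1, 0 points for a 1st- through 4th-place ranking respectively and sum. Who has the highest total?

A: 94·2 + 266·3 + 365·0 + 186·1 = 1172
B: 94·3 + 266·1 + 365·3 + 186·0 = 1643
D: 94·1 + 266·0 + 365·1 + 186·2 = 831
C: 94·0 + 266·2 + 365·2 + 186·3 = 1820
C has the highest Borda score (1820).

C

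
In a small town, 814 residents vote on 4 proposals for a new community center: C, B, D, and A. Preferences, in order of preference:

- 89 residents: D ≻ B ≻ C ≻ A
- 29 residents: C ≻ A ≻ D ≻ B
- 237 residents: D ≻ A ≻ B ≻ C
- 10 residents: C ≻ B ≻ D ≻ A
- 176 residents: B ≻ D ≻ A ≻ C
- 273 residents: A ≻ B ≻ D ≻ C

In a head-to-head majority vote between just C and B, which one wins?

Voters preferring C to B: 39; preferring B to C: 775.
B wins the head-to-head.

B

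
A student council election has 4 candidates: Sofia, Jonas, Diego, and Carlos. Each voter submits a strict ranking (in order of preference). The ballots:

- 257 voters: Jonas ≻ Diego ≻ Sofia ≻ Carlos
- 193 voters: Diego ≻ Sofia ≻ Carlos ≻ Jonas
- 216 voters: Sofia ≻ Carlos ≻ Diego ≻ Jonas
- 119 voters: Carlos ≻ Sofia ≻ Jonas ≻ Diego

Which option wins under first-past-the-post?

Jonas

First-place votes: Sofia 216, Jonas 257, Diego 193, Carlos 119.
Jonas has the most first-place votes.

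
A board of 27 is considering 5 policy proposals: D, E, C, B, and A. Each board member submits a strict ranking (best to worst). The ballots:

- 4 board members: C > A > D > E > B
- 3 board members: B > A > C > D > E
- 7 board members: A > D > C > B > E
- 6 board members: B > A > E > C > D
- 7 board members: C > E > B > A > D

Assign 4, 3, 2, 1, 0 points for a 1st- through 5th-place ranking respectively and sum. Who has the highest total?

A

D: 4·2 + 3·1 + 7·3 + 6·0 + 7·0 = 32
E: 4·1 + 3·0 + 7·0 + 6·2 + 7·3 = 37
C: 4·4 + 3·2 + 7·2 + 6·1 + 7·4 = 70
B: 4·0 + 3·4 + 7·1 + 6·4 + 7·2 = 57
A: 4·3 + 3·3 + 7·4 + 6·3 + 7·1 = 74
A has the highest Borda score (74).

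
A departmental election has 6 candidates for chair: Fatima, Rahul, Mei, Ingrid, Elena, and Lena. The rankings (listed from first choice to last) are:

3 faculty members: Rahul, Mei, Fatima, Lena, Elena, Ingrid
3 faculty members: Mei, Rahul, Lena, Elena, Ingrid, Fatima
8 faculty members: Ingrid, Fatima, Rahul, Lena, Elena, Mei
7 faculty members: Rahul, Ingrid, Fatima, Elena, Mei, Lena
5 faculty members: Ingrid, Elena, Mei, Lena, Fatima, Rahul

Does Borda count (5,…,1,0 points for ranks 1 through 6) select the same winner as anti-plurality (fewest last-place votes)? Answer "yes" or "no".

no

Borda — scores: Fatima 67, Rahul 86, Mei 49, Ingrid 96, Elena 51, Lena 41. Winner: Ingrid.
Anti-plurality — last-place votes: Fatima 3, Rahul 5, Mei 8, Ingrid 3, Elena 0, Lena 7. Winner: Elena.
The two methods disagree.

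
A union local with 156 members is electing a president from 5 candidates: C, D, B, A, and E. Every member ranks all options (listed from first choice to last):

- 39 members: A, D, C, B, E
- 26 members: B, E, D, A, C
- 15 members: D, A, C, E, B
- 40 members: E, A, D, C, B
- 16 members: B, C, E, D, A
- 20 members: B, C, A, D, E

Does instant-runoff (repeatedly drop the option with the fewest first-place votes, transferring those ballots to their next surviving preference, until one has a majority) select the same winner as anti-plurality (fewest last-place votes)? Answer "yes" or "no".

no

Instant-runoff — R1 C 0, D 15, B 62, A 39, E 40 (C out); R2 D 15, B 62, A 39, E 40 (D out); R3 B 62, A 54, E 40 (E out); R4 B 62, A 94 (A winner). Winner: A.
Anti-plurality — last-place votes: C 26, D 0, B 55, A 16, E 59. Winner: D.
The two methods disagree.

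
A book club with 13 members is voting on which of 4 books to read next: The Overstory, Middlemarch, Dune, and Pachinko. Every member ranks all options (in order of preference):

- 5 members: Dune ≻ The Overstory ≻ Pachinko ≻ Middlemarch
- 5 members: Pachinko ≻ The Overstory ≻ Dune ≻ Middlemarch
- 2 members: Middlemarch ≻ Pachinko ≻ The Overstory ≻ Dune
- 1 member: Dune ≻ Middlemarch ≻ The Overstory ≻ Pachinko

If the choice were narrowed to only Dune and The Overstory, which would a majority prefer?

The Overstory

Voters preferring Dune to The Overstory: 6; preferring The Overstory to Dune: 7.
The Overstory wins the head-to-head.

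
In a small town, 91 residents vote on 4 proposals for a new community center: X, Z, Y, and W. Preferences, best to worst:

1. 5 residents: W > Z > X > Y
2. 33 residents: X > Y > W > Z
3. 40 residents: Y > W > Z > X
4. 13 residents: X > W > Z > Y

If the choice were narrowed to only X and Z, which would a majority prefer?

Voters preferring X to Z: 46; preferring Z to X: 45.
X wins the head-to-head.

X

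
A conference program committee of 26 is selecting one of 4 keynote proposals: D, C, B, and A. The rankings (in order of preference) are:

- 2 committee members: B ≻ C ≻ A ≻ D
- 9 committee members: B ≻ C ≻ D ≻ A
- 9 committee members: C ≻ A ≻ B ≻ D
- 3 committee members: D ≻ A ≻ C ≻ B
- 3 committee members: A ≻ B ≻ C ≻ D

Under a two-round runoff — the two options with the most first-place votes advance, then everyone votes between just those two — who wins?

B

Round 1 first-place votes: D 3, C 9, B 11, A 3.
B and C advance.
Runoff: B is preferred to C by 14 voters; C by 12.
B wins the runoff.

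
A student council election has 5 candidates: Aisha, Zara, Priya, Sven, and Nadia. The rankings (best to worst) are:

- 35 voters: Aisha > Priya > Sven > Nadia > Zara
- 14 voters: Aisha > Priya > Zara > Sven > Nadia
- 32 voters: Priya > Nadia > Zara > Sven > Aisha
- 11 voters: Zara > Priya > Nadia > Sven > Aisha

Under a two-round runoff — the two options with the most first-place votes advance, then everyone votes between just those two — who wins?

Aisha

Round 1 first-place votes: Aisha 49, Zara 11, Priya 32, Sven 0, Nadia 0.
Aisha and Priya advance.
Runoff: Aisha is preferred to Priya by 49 voters; Priya by 43.
Aisha wins the runoff.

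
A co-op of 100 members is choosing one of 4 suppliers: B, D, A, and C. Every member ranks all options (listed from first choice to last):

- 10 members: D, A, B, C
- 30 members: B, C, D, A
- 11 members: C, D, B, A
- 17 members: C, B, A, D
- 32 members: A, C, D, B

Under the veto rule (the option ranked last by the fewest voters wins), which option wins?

Last-place votes: B 32, D 17, A 41, C 10.
C is ranked last by the fewest voters, so C wins.

C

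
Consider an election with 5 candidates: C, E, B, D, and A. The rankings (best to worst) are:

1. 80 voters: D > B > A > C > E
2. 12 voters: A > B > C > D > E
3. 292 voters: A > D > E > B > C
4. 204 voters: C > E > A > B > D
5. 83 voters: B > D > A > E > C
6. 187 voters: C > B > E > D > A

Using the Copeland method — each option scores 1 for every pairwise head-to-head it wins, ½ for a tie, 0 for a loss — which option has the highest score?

A

C: beats E; loses to B, D, and A → score 1.
E: beats B; loses to C, D, and A → score 1.
B: beats C and D; loses to E and A → score 2.
D: beats C and E; loses to B and A → score 2.
A: beats C, E, B, and D → score 4.
A has the best pairwise record.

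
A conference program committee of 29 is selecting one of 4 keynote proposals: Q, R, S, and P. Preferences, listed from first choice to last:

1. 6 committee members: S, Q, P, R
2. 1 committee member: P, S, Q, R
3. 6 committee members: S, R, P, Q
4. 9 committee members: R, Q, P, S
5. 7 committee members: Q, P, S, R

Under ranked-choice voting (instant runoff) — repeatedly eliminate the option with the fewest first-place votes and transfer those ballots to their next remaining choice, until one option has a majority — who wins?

S

Round 1: Q 7, R 9, S 12, P 1. Eliminate P.
Round 2: Q 7, R 9, S 13. Eliminate Q.
Round 3: R 9, S 20. S has a majority.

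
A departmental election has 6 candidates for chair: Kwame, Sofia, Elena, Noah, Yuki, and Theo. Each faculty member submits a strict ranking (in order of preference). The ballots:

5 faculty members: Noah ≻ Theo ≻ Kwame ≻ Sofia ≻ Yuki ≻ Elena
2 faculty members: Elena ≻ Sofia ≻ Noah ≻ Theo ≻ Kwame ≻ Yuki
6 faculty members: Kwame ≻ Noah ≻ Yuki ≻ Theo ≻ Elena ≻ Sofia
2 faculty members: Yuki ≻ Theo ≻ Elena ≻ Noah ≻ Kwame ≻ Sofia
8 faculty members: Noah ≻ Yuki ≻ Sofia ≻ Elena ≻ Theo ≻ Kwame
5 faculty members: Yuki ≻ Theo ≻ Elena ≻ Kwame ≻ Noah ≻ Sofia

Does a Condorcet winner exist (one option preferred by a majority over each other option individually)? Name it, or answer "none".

Noah vs Kwame: 17–11 for Noah.
Noah vs Sofia: 26–2 for Noah.
Noah vs Elena: 19–9 for Noah.
Noah vs Yuki: 21–7 for Noah.
Noah vs Theo: 21–7 for Noah.
Noah beats every other option head-to-head.

Noah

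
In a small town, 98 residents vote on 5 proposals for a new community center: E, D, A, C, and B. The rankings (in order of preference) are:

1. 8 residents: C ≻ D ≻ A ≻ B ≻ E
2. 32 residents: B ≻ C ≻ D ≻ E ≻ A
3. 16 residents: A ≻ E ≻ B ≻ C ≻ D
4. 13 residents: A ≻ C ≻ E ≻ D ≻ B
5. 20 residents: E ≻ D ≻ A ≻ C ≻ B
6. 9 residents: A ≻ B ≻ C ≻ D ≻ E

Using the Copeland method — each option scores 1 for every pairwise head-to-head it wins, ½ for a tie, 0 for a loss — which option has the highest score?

B

E: beats A; ties D and B; loses to C → score 2.
D: beats A; ties E; loses to C and B → score 1.5.
A: beats C and B; loses to E and D → score 2.
C: beats E and D; loses to A and B → score 2.
B: beats D and C; ties E; loses to A → score 2.5.
B has the best pairwise record.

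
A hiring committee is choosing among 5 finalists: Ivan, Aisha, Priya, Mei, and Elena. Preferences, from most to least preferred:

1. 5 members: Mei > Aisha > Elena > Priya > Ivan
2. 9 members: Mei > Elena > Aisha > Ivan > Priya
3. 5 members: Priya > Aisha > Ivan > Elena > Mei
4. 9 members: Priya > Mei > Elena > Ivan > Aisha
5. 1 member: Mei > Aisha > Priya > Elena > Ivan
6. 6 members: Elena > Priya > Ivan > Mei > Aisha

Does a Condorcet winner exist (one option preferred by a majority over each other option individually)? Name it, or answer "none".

Checking pairwise contests:
Aisha beats Ivan 20–15.
Priya beats Aisha 20–15.
Elena beats Priya 20–15.
Priya beats Mei 20–15.
Mei beats Elena 24–11.
Every option loses at least one head-to-head, so there is no Condorcet winner.

none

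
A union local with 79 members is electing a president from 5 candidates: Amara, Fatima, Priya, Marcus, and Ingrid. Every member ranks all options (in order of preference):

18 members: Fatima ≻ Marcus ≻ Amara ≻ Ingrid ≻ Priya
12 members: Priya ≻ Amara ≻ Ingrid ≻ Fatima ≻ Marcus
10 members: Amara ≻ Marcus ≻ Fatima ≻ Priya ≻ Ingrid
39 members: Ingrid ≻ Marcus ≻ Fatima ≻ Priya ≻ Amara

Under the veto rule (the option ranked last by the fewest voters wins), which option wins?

Fatima

Last-place votes: Amara 39, Fatima 0, Priya 18, Marcus 12, Ingrid 10.
Fatima is ranked last by the fewest voters, so Fatima wins.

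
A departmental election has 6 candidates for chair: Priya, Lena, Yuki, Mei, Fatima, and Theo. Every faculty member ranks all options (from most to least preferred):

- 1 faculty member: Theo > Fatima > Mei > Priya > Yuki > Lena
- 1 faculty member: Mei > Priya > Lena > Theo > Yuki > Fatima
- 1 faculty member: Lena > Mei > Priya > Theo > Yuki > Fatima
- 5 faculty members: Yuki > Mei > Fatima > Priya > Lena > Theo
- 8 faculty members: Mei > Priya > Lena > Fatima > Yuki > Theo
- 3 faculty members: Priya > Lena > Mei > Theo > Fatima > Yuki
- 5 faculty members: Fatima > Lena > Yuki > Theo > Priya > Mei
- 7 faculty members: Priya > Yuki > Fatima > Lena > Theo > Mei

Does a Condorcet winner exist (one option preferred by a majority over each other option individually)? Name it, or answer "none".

Checking pairwise contests:
Mei beats Priya 16–15.
Priya beats Lena 25–6.
Priya beats Yuki 21–10.
Lena beats Mei 16–15.
Priya beats Fatima 20–11.
Priya beats Theo 25–6.
Every option loses at least one head-to-head, so there is no Condorcet winner.

none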